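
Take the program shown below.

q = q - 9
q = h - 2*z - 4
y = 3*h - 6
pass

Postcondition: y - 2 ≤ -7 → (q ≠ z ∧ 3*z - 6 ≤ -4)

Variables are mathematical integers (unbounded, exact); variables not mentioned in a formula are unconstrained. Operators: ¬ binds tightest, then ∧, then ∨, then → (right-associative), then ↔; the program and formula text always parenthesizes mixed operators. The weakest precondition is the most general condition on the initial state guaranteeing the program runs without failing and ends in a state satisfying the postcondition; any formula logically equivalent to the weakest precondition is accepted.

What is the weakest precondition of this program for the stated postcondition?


Working backward. After the program, the postcondition y - 2 ≤ -7 → (q ≠ z ∧ 3*z - 6 ≤ -4) must hold; in canonical form it is y ≤ -5 → (q ≠ z ∧ 3*z ≤ 2).
Before skip: y ≤ -5 → (q ≠ z ∧ 3*z ≤ 2)
Before y := 3*h - 6: 3*h ≤ 1 → (q ≠ z ∧ 3*z ≤ 2)
Before q := h - 2*z - 4: 3*h ≤ 1 → (h ≠ 3*z + 4 ∧ 3*z ≤ 2)
Before q := q - 9: 3*h ≤ 1 → (h ≠ 3*z + 4 ∧ 3*z ≤ 2)
Answer: WP = 3*h ≤ 1 → (h ≠ 3*z + 4 ∧ 3*z ≤ 2)


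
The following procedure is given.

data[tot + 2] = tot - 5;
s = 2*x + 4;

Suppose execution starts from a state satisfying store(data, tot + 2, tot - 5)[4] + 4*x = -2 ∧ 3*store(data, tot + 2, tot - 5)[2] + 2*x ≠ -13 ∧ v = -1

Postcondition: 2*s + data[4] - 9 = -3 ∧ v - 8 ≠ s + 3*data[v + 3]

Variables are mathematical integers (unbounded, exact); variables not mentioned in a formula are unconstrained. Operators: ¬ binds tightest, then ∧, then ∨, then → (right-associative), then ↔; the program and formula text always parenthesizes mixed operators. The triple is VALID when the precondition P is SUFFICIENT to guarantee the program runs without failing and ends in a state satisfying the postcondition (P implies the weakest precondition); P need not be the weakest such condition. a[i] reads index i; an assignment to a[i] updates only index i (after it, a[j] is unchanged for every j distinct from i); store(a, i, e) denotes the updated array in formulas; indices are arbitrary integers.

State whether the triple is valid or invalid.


Working backward. After the program, the postcondition 2*s + data[4] - 9 = -3 ∧ v - 8 ≠ s + 3*data[v + 3] must hold; in canonical form it is data[4] + 2*s = 6 ∧ v ≠ 3*data[v + 3] + s + 8.
Before s := 2*x + 4: data[4] + 4*x = -2 ∧ v ≠ 3*data[v + 3] + 2*x + 12
Before data[tot + 2] := tot - 5: store(data, tot + 2, tot - 5)[4] + 4*x = -2 ∧ v ≠ 3*store(data, tot + 2, tot - 5)[v + 3] + 2*x + 12
The weakest precondition is store(data, tot + 2, tot - 5)[4] + 4*x = -2 ∧ v ≠ 3*store(data, tot + 2, tot - 5)[v + 3] + 2*x + 12.
Check whether store(data, tot + 2, tot - 5)[4] + 4*x = -2 ∧ 3*store(data, tot + 2, tot - 5)[2] + 2*x ≠ -13 ∧ v = -1 implies it.
Every state satisfying the precondition satisfies the weakest precondition: the implication holds.
Answer: valid


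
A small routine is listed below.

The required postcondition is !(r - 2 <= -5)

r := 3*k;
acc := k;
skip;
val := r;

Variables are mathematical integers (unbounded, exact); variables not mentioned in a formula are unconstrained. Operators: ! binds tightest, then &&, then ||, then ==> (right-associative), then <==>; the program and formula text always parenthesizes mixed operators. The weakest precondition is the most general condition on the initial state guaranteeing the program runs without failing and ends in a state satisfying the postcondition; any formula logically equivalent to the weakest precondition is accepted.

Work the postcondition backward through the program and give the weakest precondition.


Working backward. After the program, the postcondition !(r - 2 <= -5) must hold; in canonical form it is !(r <= -3).
Before val := r: !(r <= -3)
Before skip: !(r <= -3)
Before acc := k: !(r <= -3)
Before r := 3*k: !(3*k <= -3)
Answer: WP = !(3*k <= -3)


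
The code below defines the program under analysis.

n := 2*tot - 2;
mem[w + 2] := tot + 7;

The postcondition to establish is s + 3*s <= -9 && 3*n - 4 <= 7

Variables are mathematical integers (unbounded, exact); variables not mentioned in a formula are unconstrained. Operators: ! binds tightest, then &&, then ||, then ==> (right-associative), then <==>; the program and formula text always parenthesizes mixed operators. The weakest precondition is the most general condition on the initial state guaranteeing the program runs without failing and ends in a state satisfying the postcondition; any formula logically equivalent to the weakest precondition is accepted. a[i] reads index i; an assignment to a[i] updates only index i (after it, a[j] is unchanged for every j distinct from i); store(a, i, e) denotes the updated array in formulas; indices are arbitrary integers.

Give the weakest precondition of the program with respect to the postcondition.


Working backward. After the program, the postcondition s + 3*s <= -9 && 3*n - 4 <= 7 must hold; in canonical form it is 4*s <= -9 && 3*n <= 11.
Before mem[w + 2] := tot + 7: 4*s <= -9 && 3*n <= 11
Before n := 2*tot - 2: 4*s <= -9 && 6*tot <= 17
Answer: WP = 4*s <= -9 && 6*tot <= 17


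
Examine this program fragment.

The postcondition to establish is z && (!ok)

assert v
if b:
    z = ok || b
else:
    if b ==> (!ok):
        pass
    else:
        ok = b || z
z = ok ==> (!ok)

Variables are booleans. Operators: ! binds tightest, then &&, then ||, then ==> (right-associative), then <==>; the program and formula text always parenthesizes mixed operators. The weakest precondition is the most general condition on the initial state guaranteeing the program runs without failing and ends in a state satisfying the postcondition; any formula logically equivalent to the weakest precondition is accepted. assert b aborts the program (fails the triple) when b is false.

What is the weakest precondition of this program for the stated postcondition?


Working backward. After the program, z && (!ok) must hold.
Before z := ok ==> (!ok): (ok ==> (!ok)) && (!ok)
Then branch requires (ok ==> (!ok)) && (!ok); else branch requires ((b ==> (!ok)) ==> ((ok ==> (!ok)) && (!ok))) && ((!(b ==> (!ok))) ==> (((b || z) ==> (!(b || z))) && (!(b || z)))).
Before the if: (b ==> ((ok ==> (!ok)) && (!ok))) && ((!b) ==> (((b ==> (!ok)) ==> ((ok ==> (!ok)) && (!ok))) && ((!(b ==> (!ok))) ==> (((b || z) ==> (!(b || z))) && (!(b || z))))))
Before assert v: v && (b ==> ((ok ==> (!ok)) && (!ok))) && ((!b) ==> (((b ==> (!ok)) ==> ((ok ==> (!ok)) && (!ok))) && ((!(b ==> (!ok))) ==> (((b || z) ==> (!(b || z))) && (!(b || z))))))
Answer: WP = v && (b ==> ((ok ==> (!ok)) && (!ok))) && ((!b) ==> (((b ==> (!ok)) ==> ((ok ==> (!ok)) && (!ok))) && ((!(b ==> (!ok))) ==> (((b || z) ==> (!(b || z))) && (!(b || z))))))


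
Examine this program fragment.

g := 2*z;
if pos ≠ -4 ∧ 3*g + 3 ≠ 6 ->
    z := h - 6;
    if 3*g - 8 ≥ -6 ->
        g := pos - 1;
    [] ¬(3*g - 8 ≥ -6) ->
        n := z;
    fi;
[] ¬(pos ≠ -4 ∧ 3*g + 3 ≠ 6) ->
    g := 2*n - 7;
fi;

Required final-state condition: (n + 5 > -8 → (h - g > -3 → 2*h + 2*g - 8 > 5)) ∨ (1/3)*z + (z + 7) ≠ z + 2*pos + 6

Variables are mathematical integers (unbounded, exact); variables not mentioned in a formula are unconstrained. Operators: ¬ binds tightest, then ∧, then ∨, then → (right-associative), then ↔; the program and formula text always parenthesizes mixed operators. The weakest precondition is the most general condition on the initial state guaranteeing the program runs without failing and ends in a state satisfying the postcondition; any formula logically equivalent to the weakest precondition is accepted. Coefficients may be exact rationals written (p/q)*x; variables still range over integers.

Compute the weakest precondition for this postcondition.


Working backward. After the program, the postcondition (n + 5 > -8 → (h - g > -3 → 2*h + 2*g - 8 > 5)) ∨ (1/3)*z + (z + 7) ≠ z + 2*pos + 6 must hold; in canonical form it is (n > -13 → (h > g - 3 → 2*g + 2*h > 13)) ∨ (1/3)*z ≠ 2*pos - 1.
Then branch requires (3*g ≥ 2 → ((n > -13 → (h > pos - 4 → 2*h + 2*pos > 15)) ∨ (1/3)*h ≠ 2*pos + 1)) ∧ ((¬(3*g ≥ 2)) → ((h > -7 → (h > g - 3 → 2*g + 2*h > 13)) ∨ (1/3)*h ≠ 2*pos + 1)); else branch requires (n > -13 → (h > 2*n - 10 → 2*h + 4*n > 27)) ∨ (1/3)*z ≠ 2*pos - 1.
Before the if: ((pos ≠ -4 ∧ 3*g ≠ 3) → ((3*g ≥ 2 → ((n > -13 → (h > pos - 4 → 2*h + 2*pos > 15)) ∨ (1/3)*h ≠ 2*pos + 1)) ∧ ((¬(3*g ≥ 2)) → ((h > -7 → (h > g - 3 → 2*g + 2*h > 13)) ∨ (1/3)*h ≠ 2*pos + 1)))) ∧ ((¬(pos ≠ -4 ∧ 3*g ≠ 3)) → ((n > -13 → (h > 2*n - 10 → 2*h + 4*n > 27)) ∨ (1/3)*z ≠ 2*pos - 1))
Before g := 2*z: ((pos ≠ -4 ∧ 6*z ≠ 3) → ((6*z ≥ 2 → ((n > -13 → (h > pos - 4 → 2*h + 2*pos > 15)) ∨ (1/3)*h ≠ 2*pos + 1)) ∧ ((¬(6*z ≥ 2)) → ((h > -7 → (h > 2*z - 3 → 2*h + 4*z > 13)) ∨ (1/3)*h ≠ 2*pos + 1)))) ∧ ((¬(pos ≠ -4 ∧ 6*z ≠ 3)) → ((n > -13 → (h > 2*n - 10 → 2*h + 4*n > 27)) ∨ (1/3)*z ≠ 2*pos - 1))
Answer: WP = ((pos ≠ -4 ∧ 6*z ≠ 3) → ((6*z ≥ 2 → ((n > -13 → (h > pos - 4 → 2*h + 2*pos > 15)) ∨ (1/3)*h ≠ 2*pos + 1)) ∧ ((¬(6*z ≥ 2)) → ((h > -7 → (h > 2*z - 3 → 2*h + 4*z > 13)) ∨ (1/3)*h ≠ 2*pos + 1)))) ∧ ((¬(pos ≠ -4 ∧ 6*z ≠ 3)) → ((n > -13 → (h > 2*n - 10 → 2*h + 4*n > 27)) ∨ (1/3)*z ≠ 2*pos - 1))


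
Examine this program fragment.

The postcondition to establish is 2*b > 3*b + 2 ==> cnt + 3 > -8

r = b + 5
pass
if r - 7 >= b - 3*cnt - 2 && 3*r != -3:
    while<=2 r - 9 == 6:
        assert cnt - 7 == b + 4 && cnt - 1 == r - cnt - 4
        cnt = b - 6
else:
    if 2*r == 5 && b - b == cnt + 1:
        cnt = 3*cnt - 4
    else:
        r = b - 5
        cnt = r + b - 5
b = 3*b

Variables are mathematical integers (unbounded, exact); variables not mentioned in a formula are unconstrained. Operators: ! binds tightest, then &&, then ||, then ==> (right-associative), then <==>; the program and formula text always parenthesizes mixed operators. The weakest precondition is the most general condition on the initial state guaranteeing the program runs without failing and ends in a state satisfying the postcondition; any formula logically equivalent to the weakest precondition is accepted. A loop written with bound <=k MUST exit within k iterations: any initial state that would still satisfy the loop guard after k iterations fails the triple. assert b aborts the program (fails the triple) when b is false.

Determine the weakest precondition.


Working backward. After the program, the postcondition 2*b > 3*b + 2 ==> cnt + 3 > -8 must hold; in canonical form it is b < -2 ==> cnt > -11.
Before b := 3*b: 3*b < -2 ==> cnt > -11
Then branch requires (r == 15 ==> (cnt == b + 11 && 2*cnt == r - 3 && (!(r == 15)) && ((!(r == 15)) ==> (3*b < -2 ==> b > -5)))) && ((!(r == 15)) ==> (3*b < -2 ==> cnt > -11)); else branch requires ((2*r == 5 && cnt == -1) ==> (3*b < -2 ==> 3*cnt > -7)) && ((!(2*r == 5 && cnt == -1)) ==> (3*b < -2 ==> 2*b > -1)).
Before the if: ((3*cnt + r >= b + 5 && 3*r != -3) ==> ((r == 15 ==> (cnt == b + 11 && 2*cnt == r - 3 && (!(r == 15)) && ((!(r == 15)) ==> (3*b < -2 ==> b > -5)))) && ((!(r == 15)) ==> (3*b < -2 ==> cnt > -11)))) && ((!(3*cnt + r >= b + 5 && 3*r != -3)) ==> (((2*r == 5 && cnt == -1) ==> (3*b < -2 ==> 3*cnt > -7)) && ((!(2*r == 5 && cnt == -1)) ==> (3*b < -2 ==> 2*b > -1))))
Before skip: ((3*cnt + r >= b + 5 && 3*r != -3) ==> ((r == 15 ==> (cnt == b + 11 && 2*cnt == r - 3 && (!(r == 15)) && ((!(r == 15)) ==> (3*b < -2 ==> b > -5)))) && ((!(r == 15)) ==> (3*b < -2 ==> cnt > -11)))) && ((!(3*cnt + r >= b + 5 && 3*r != -3)) ==> (((2*r == 5 && cnt == -1) ==> (3*b < -2 ==> 3*cnt > -7)) && ((!(2*r == 5 && cnt == -1)) ==> (3*b < -2 ==> 2*b > -1))))
Before r := b + 5: ((3*cnt >= 0 && 3*b != -18) ==> ((b == 10 ==> (cnt == b + 11 && 2*cnt == b + 2 && (!(b == 10)) && ((!(b == 10)) ==> (3*b < -2 ==> b > -5)))) && ((!(b == 10)) ==> (3*b < -2 ==> cnt > -11)))) && ((!(3*cnt >= 0 && 3*b != -18)) ==> (((2*b == -5 && cnt == -1) ==> (3*b < -2 ==> 3*cnt > -7)) && ((!(2*b == -5 && cnt == -1)) ==> (3*b < -2 ==> 2*b > -1))))
Answer: WP = ((3*cnt >= 0 && 3*b != -18) ==> ((b == 10 ==> (cnt == b + 11 && 2*cnt == b + 2 && (!(b == 10)) && ((!(b == 10)) ==> (3*b < -2 ==> b > -5)))) && ((!(b == 10)) ==> (3*b < -2 ==> cnt > -11)))) && ((!(3*cnt >= 0 && 3*b != -18)) ==> (((2*b == -5 && cnt == -1) ==> (3*b < -2 ==> 3*cnt > -7)) && ((!(2*b == -5 && cnt == -1)) ==> (3*b < -2 ==> 2*b > -1))))


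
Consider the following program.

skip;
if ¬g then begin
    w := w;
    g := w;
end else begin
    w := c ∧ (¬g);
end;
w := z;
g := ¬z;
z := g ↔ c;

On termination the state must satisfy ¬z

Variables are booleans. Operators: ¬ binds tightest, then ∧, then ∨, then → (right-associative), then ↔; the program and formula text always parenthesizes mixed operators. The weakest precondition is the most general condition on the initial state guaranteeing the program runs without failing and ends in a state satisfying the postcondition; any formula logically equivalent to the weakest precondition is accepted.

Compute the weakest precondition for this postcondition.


Working backward. After the program, ¬z must hold.
Before z := g ↔ c: ¬(g ↔ c)
Before g := ¬z: ¬((¬z) ↔ c)
Before w := z: ¬((¬z) ↔ c)
Then branch requires ¬((¬z) ↔ c); else branch requires ¬((¬z) ↔ c).
Before the if: ((¬g) → (¬((¬z) ↔ c))) ∧ (g → (¬((¬z) ↔ c)))
Before skip: ((¬g) → (¬((¬z) ↔ c))) ∧ (g → (¬((¬z) ↔ c)))
Answer: WP = ((¬g) → (¬((¬z) ↔ c))) ∧ (g → (¬((¬z) ↔ c)))


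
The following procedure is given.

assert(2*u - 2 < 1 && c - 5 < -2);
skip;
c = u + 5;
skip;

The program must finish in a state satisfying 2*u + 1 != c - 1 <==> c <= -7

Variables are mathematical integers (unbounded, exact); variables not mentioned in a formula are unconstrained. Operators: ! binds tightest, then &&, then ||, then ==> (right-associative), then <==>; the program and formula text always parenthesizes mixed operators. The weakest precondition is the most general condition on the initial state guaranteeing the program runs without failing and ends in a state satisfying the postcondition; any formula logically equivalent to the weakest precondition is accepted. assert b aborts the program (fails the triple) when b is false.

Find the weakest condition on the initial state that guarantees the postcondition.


Working backward. After the program, the postcondition 2*u + 1 != c - 1 <==> c <= -7 must hold; in canonical form it is 2*u != c - 2 <==> c <= -7.
Before skip: 2*u != c - 2 <==> c <= -7
Before c := u + 5: u != 3 <==> u <= -12
Before skip: u != 3 <==> u <= -12
Before assert 2*u - 2 < 1 && c - 5 < -2: 2*u < 3 && c < 3 && (u != 3 <==> u <= -12)
Answer: WP = 2*u < 3 && c < 3 && (u != 3 <==> u <= -12)


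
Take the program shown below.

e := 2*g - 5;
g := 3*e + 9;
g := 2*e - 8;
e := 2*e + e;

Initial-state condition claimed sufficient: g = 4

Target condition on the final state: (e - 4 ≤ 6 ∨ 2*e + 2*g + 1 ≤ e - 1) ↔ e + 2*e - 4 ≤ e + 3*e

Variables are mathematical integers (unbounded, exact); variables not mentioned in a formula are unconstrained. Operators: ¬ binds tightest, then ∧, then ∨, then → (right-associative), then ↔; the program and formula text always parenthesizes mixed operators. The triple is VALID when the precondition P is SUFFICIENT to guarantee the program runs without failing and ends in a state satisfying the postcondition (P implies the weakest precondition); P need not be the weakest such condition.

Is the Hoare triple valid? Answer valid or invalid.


Working backward. After the program, the postcondition (e - 4 ≤ 6 ∨ 2*e + 2*g + 1 ≤ e - 1) ↔ e + 2*e - 4 ≤ e + 3*e must hold; in canonical form it is (e ≤ 10 ∨ e + 2*g ≤ -2) ↔ e ≥ -4.
Before e := 2*e + e: (3*e ≤ 10 ∨ 3*e + 2*g ≤ -2) ↔ 3*e ≥ -4
Before g := 2*e - 8: (3*e ≤ 10 ∨ 7*e ≤ 14) ↔ 3*e ≥ -4
Before g := 3*e + 9: (3*e ≤ 10 ∨ 7*e ≤ 14) ↔ 3*e ≥ -4
Before e := 2*g - 5: (6*g ≤ 25 ∨ 14*g ≤ 49) ↔ 6*g ≥ 11
The weakest precondition is (6*g ≤ 25 ∨ 14*g ≤ 49) ↔ 6*g ≥ 11.
Check whether g = 4 implies it.
Every state satisfying the precondition satisfies the weakest precondition: the implication holds.
Answer: valid


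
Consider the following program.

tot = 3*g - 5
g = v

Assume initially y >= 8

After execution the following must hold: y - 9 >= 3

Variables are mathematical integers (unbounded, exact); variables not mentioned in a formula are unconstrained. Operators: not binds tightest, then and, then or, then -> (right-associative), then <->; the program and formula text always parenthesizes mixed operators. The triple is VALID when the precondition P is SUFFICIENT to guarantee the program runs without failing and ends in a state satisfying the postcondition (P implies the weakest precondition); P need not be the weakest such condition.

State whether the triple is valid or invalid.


Working backward. After the program, the postcondition y - 9 >= 3 must hold; in canonical form it is y >= 12.
Before g := v: y >= 12
Before tot := 3*g - 5: y >= 12
The weakest precondition is y >= 12.
Check whether y >= 8 implies it.
Countermodel: at the initial state y = 8, the precondition holds but the weakest precondition fails.
Answer: invalid


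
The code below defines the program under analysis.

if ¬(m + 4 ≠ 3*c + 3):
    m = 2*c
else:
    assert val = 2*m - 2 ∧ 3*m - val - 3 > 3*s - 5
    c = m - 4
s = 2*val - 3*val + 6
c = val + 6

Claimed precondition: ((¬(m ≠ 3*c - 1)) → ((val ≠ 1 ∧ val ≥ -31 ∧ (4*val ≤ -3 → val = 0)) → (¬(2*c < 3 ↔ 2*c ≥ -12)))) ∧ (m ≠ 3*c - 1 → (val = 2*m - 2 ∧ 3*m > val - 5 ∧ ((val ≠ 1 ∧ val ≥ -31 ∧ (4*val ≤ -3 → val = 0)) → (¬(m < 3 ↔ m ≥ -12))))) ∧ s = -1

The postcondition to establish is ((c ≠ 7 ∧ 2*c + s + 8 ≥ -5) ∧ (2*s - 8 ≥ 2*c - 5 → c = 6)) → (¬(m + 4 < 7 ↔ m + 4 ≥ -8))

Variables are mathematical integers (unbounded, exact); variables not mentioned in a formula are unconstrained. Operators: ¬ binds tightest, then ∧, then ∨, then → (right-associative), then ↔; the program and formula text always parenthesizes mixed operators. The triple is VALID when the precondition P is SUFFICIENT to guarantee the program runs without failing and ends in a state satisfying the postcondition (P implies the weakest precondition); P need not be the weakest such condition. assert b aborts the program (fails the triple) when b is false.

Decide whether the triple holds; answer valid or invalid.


Working backward. After the program, the postcondition ((c ≠ 7 ∧ 2*c + s + 8 ≥ -5) ∧ (2*s - 8 ≥ 2*c - 5 → c = 6)) → (¬(m + 4 < 7 ↔ m + 4 ≥ -8)) must hold; in canonical form it is (c ≠ 7 ∧ 2*c + s ≥ -13 ∧ (2*s ≥ 2*c + 3 → c = 6)) → (¬(m < 3 ↔ m ≥ -12)).
Before c := val + 6: (val ≠ 1 ∧ s + 2*val ≥ -25 ∧ (2*s ≥ 2*val + 15 → val = 0)) → (¬(m < 3 ↔ m ≥ -12))
Before s := 2*val - 3*val + 6: (val ≠ 1 ∧ val ≥ -31 ∧ (4*val ≤ -3 → val = 0)) → (¬(m < 3 ↔ m ≥ -12))
Then branch requires (val ≠ 1 ∧ val ≥ -31 ∧ (4*val ≤ -3 → val = 0)) → (¬(2*c < 3 ↔ 2*c ≥ -12)); else branch requires val = 2*m - 2 ∧ 3*m > 3*s + val - 2 ∧ ((val ≠ 1 ∧ val ≥ -31 ∧ (4*val ≤ -3 → val = 0)) → (¬(m < 3 ↔ m ≥ -12))).
Before the if: ((¬(m ≠ 3*c - 1)) → ((val ≠ 1 ∧ val ≥ -31 ∧ (4*val ≤ -3 → val = 0)) → (¬(2*c < 3 ↔ 2*c ≥ -12)))) ∧ (m ≠ 3*c - 1 → (val = 2*m - 2 ∧ 3*m > 3*s + val - 2 ∧ ((val ≠ 1 ∧ val ≥ -31 ∧ (4*val ≤ -3 → val = 0)) → (¬(m < 3 ↔ m ≥ -12)))))
The weakest precondition is ((¬(m ≠ 3*c - 1)) → ((val ≠ 1 ∧ val ≥ -31 ∧ (4*val ≤ -3 → val = 0)) → (¬(2*c < 3 ↔ 2*c ≥ -12)))) ∧ (m ≠ 3*c - 1 → (val = 2*m - 2 ∧ 3*m > 3*s + val - 2 ∧ ((val ≠ 1 ∧ val ≥ -31 ∧ (4*val ≤ -3 → val = 0)) → (¬(m < 3 ↔ m ≥ -12))))).
Check whether ((¬(m ≠ 3*c - 1)) → ((val ≠ 1 ∧ val ≥ -31 ∧ (4*val ≤ -3 → val = 0)) → (¬(2*c < 3 ↔ 2*c ≥ -12)))) ∧ (m ≠ 3*c - 1 → (val = 2*m - 2 ∧ 3*m > val - 5 ∧ ((val ≠ 1 ∧ val ≥ -31 ∧ (4*val ≤ -3 → val = 0)) → (¬(m < 3 ↔ m ≥ -12))))) ∧ s = -1 implies it.
Every state satisfying the precondition satisfies the weakest precondition: the implication holds.
Answer: valid


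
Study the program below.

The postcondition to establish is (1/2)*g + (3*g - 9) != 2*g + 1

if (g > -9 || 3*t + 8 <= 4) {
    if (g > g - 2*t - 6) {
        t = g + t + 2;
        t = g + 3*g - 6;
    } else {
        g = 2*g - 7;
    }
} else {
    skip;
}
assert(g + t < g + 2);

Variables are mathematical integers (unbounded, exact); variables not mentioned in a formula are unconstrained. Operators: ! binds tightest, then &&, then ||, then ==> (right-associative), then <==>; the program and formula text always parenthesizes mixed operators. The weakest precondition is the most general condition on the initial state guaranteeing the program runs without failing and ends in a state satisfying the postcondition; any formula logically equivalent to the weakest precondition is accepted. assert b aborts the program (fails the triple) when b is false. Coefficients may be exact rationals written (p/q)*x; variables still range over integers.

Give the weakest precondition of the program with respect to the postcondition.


Working backward. After the program, the postcondition (1/2)*g + (3*g - 9) != 2*g + 1 must hold; in canonical form it is (3/2)*g != 10.
Before assert g + t < g + 2: t < 2 && (3/2)*g != 10
Then branch requires (2*t > -6 ==> (4*g < 8 && (3/2)*g != 10)) && ((!(2*t > -6)) ==> (t < 2 && 3*g != 41/2)); else branch requires t < 2 && (3/2)*g != 10.
Before the if: ((g > -9 || 3*t <= -4) ==> ((2*t > -6 ==> (4*g < 8 && (3/2)*g != 10)) && ((!(2*t > -6)) ==> (t < 2 && 3*g != 41/2)))) && ((!(g > -9 || 3*t <= -4)) ==> (t < 2 && (3/2)*g != 10))
Answer: WP = ((g > -9 || 3*t <= -4) ==> ((2*t > -6 ==> (4*g < 8 && (3/2)*g != 10)) && ((!(2*t > -6)) ==> (t < 2 && 3*g != 41/2)))) && ((!(g > -9 || 3*t <= -4)) ==> (t < 2 && (3/2)*g != 10))


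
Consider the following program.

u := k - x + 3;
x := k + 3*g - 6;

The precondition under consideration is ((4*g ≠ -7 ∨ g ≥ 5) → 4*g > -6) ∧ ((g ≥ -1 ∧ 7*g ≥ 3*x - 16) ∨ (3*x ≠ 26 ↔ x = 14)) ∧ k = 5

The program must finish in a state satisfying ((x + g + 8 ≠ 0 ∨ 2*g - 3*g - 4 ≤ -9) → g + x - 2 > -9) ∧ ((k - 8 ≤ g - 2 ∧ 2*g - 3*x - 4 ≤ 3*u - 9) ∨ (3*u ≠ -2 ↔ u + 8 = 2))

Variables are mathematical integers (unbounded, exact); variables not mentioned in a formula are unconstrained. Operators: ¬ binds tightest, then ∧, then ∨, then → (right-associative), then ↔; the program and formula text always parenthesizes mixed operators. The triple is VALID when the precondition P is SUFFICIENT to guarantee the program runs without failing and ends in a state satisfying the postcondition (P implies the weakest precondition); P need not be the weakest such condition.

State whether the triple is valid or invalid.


Working backward. After the program, the postcondition ((x + g + 8 ≠ 0 ∨ 2*g - 3*g - 4 ≤ -9) → g + x - 2 > -9) ∧ ((k - 8 ≤ g - 2 ∧ 2*g - 3*x - 4 ≤ 3*u - 9) ∨ (3*u ≠ -2 ↔ u + 8 = 2)) must hold; in canonical form it is ((g + x ≠ -8 ∨ g ≥ 5) → g + x > -7) ∧ ((k ≤ g + 6 ∧ 2*g ≤ 3*u + 3*x - 5) ∨ (3*u ≠ -2 ↔ u = -6)).
Before x := k + 3*g - 6: ((4*g + k ≠ -2 ∨ g ≥ 5) → 4*g + k > -1) ∧ ((k ≤ g + 6 ∧ 7*g + 3*k + 3*u ≥ 23) ∨ (3*u ≠ -2 ↔ u = -6))
Before u := k - x + 3: ((4*g + k ≠ -2 ∨ g ≥ 5) → 4*g + k > -1) ∧ ((k ≤ g + 6 ∧ 7*g + 6*k ≥ 3*x + 14) ∨ (3*k ≠ 3*x - 11 ↔ k = x - 9))
The weakest precondition is ((4*g + k ≠ -2 ∨ g ≥ 5) → 4*g + k > -1) ∧ ((k ≤ g + 6 ∧ 7*g + 6*k ≥ 3*x + 14) ∨ (3*k ≠ 3*x - 11 ↔ k = x - 9)).
Check whether ((4*g ≠ -7 ∨ g ≥ 5) → 4*g > -6) ∧ ((g ≥ -1 ∧ 7*g ≥ 3*x - 16) ∨ (3*x ≠ 26 ↔ x = 14)) ∧ k = 5 implies it.
Every state satisfying the precondition satisfies the weakest precondition: the implication holds.
Answer: valid


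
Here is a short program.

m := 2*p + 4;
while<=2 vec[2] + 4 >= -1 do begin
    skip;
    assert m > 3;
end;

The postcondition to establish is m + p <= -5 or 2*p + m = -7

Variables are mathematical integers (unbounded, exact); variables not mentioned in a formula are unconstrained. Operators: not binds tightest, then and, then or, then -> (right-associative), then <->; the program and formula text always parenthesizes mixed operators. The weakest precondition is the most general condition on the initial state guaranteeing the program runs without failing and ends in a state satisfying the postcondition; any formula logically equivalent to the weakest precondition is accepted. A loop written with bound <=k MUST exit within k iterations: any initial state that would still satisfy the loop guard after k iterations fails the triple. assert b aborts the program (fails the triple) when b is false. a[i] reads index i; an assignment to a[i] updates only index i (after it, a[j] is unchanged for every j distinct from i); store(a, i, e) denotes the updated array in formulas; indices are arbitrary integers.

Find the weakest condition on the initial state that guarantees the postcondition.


Working backward. After the program, the postcondition m + p <= -5 or 2*p + m = -7 must hold; in canonical form it is m + p <= -5 or m + 2*p = -7.
Before the loop (bound <=2), unroll the exhaustion recursion (WP_0 = exit-now case; WP_j = one more guarded iteration, up to j = 2):
  WP_0: (not (vec[2] >= -5)) and (m + p <= -5 or m + 2*p = -7)
  WP_1: (vec[2] >= -5 -> (m > 3 and (not (vec[2] >= -5)) and (m + p <= -5 or m + 2*p = -7))) and ((not (vec[2] >= -5)) -> (m + p <= -5 or m + 2*p = -7))
  WP_2: (vec[2] >= -5 -> (m > 3 and (vec[2] >= -5 -> (m > 3 and (not (vec[2] >= -5)) and (m + p <= -5 or m + 2*p = -7))) and ((not (vec[2] >= -5)) -> (m + p <= -5 or m + 2*p = -7)))) and ((not (vec[2] >= -5)) -> (m + p <= -5 or m + 2*p = -7))
So before the loop: (vec[2] >= -5 -> (m > 3 and (vec[2] >= -5 -> (m > 3 and (not (vec[2] >= -5)) and (m + p <= -5 or m + 2*p = -7))) and ((not (vec[2] >= -5)) -> (m + p <= -5 or m + 2*p = -7)))) and ((not (vec[2] >= -5)) -> (m + p <= -5 or m + 2*p = -7))
Before m := 2*p + 4: (vec[2] >= -5 -> (2*p > -1 and (vec[2] >= -5 -> (2*p > -1 and (not (vec[2] >= -5)) and (3*p <= -9 or 4*p = -11))) and ((not (vec[2] >= -5)) -> (3*p <= -9 or 4*p = -11)))) and ((not (vec[2] >= -5)) -> (3*p <= -9 or 4*p = -11))
Answer: WP = (vec[2] >= -5 -> (2*p > -1 and (vec[2] >= -5 -> (2*p > -1 and (not (vec[2] >= -5)) and (3*p <= -9 or 4*p = -11))) and ((not (vec[2] >= -5)) -> (3*p <= -9 or 4*p = -11)))) and ((not (vec[2] >= -5)) -> (3*p <= -9 or 4*p = -11))


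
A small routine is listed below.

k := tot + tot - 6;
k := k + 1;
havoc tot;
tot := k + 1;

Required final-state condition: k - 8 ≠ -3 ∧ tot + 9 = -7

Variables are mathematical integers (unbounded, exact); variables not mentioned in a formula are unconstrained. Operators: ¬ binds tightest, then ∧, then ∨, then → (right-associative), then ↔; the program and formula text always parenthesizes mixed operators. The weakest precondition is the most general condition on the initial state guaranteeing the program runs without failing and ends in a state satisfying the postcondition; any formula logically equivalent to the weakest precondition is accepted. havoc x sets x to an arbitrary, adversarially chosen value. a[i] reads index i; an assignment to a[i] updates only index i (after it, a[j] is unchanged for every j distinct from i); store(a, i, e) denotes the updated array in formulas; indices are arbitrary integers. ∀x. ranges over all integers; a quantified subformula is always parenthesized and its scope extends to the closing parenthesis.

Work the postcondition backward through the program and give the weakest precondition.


Working backward. After the program, the postcondition k - 8 ≠ -3 ∧ tot + 9 = -7 must hold; in canonical form it is k ≠ 5 ∧ tot = -16.
Before tot := k + 1: k ≠ 5 ∧ k = -17
Before havoc tot: k ≠ 5 ∧ k = -17
Before k := k + 1: k ≠ 4 ∧ k = -18
Before k := tot + tot - 6: 2*tot ≠ 10 ∧ 2*tot = -12
Answer: WP = 2*tot ≠ 10 ∧ 2*tot = -12


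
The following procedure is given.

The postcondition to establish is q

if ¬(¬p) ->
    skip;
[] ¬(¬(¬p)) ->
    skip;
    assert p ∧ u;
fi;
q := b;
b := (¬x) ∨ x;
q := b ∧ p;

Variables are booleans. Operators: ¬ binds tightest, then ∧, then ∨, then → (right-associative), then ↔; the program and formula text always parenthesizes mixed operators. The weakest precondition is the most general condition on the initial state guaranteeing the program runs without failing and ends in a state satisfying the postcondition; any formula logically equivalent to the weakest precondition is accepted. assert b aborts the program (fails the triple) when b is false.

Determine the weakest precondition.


Working backward. After the program, q must hold.
Before q := b ∧ p: b ∧ p
Before b := (¬x) ∨ x: p
Before q := b: p
Then branch requires p; else branch requires p ∧ u.
Before the if: (¬p) → (p ∧ u)
Answer: WP = (¬p) → (p ∧ u)


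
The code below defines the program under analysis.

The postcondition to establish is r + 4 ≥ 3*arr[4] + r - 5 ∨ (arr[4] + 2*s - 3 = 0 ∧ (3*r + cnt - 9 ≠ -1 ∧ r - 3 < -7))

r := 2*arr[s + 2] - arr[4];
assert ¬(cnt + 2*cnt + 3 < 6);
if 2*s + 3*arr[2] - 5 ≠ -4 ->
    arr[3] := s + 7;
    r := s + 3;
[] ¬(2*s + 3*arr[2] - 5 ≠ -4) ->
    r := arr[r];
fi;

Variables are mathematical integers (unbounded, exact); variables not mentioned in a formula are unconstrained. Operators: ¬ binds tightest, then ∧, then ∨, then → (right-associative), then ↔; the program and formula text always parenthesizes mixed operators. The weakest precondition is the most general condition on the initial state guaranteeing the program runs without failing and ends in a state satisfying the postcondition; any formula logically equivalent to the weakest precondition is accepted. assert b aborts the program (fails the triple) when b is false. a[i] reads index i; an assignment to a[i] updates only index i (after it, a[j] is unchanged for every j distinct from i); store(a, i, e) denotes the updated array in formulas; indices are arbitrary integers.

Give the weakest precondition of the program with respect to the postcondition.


Working backward. After the program, the postcondition r + 4 ≥ 3*arr[4] + r - 5 ∨ (arr[4] + 2*s - 3 = 0 ∧ (3*r + cnt - 9 ≠ -1 ∧ r - 3 < -7)) must hold; in canonical form it is 3*arr[4] ≤ 9 ∨ (arr[4] + 2*s = 3 ∧ cnt + 3*r ≠ 8 ∧ r < -4).
Then branch requires 3*arr[4] ≤ 9 ∨ (arr[4] + 2*s = 3 ∧ cnt + 3*s ≠ -1 ∧ s < -7); else branch requires 3*arr[4] ≤ 9 ∨ (arr[4] + 2*s = 3 ∧ 3*arr[r] + cnt ≠ 8 ∧ arr[r] < -4).
Before the if: (3*arr[2] + 2*s ≠ 1 → (3*arr[4] ≤ 9 ∨ (arr[4] + 2*s = 3 ∧ cnt + 3*s ≠ -1 ∧ s < -7))) ∧ ((¬(3*arr[2] + 2*s ≠ 1)) → (3*arr[4] ≤ 9 ∨ (arr[4] + 2*s = 3 ∧ 3*arr[r] + cnt ≠ 8 ∧ arr[r] < -4)))
Before assert ¬(cnt + 2*cnt + 3 < 6): (¬(3*cnt < 3)) ∧ (3*arr[2] + 2*s ≠ 1 → (3*arr[4] ≤ 9 ∨ (arr[4] + 2*s = 3 ∧ cnt + 3*s ≠ -1 ∧ s < -7))) ∧ ((¬(3*arr[2] + 2*s ≠ 1)) → (3*arr[4] ≤ 9 ∨ (arr[4] + 2*s = 3 ∧ 3*arr[r] + cnt ≠ 8 ∧ arr[r] < -4)))
Before r := 2*arr[s + 2] - arr[4]: (¬(3*cnt < 3)) ∧ (3*arr[2] + 2*s ≠ 1 → (3*arr[4] ≤ 9 ∨ (arr[4] + 2*s = 3 ∧ cnt + 3*s ≠ -1 ∧ s < -7))) ∧ ((¬(3*arr[2] + 2*s ≠ 1)) → (3*arr[4] ≤ 9 ∨ (arr[4] + 2*s = 3 ∧ 3*arr[2*arr[s + 2] - arr[4]] + cnt ≠ 8 ∧ arr[2*arr[s + 2] - arr[4]] < -4)))
Answer: WP = (¬(3*cnt < 3)) ∧ (3*arr[2] + 2*s ≠ 1 → (3*arr[4] ≤ 9 ∨ (arr[4] + 2*s = 3 ∧ cnt + 3*s ≠ -1 ∧ s < -7))) ∧ ((¬(3*arr[2] + 2*s ≠ 1)) → (3*arr[4] ≤ 9 ∨ (arr[4] + 2*s = 3 ∧ 3*arr[2*arr[s + 2] - arr[4]] + cnt ≠ 8 ∧ arr[2*arr[s + 2] - arr[4]] < -4)))


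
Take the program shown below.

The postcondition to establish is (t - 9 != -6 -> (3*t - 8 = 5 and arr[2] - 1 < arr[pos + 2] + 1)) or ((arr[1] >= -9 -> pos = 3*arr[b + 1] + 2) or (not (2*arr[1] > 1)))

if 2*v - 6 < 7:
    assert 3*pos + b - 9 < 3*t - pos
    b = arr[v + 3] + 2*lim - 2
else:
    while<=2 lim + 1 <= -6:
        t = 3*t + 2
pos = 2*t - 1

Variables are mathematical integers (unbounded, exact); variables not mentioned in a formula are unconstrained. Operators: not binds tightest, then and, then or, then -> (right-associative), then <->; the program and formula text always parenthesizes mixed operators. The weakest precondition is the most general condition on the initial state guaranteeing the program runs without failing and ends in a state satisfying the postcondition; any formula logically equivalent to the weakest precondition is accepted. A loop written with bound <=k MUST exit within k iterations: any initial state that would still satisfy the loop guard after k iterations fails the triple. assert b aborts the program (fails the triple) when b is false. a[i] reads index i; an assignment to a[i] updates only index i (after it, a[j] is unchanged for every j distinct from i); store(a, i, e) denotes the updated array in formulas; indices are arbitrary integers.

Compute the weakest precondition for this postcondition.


Working backward. After the program, the postcondition (t - 9 != -6 -> (3*t - 8 = 5 and arr[2] - 1 < arr[pos + 2] + 1)) or ((arr[1] >= -9 -> pos = 3*arr[b + 1] + 2) or (not (2*arr[1] > 1))) must hold; in canonical form it is (t != 3 -> (3*t = 13 and arr[2] < arr[pos + 2] + 2)) or (arr[1] >= -9 -> pos = 3*arr[b + 1] + 2) or (not (2*arr[1] > 1)).
Before pos := 2*t - 1: (t != 3 -> (3*t = 13 and arr[2] < arr[2*t + 1] + 2)) or (arr[1] >= -9 -> 2*t = 3*arr[b + 1] + 3) or (not (2*arr[1] > 1))
Then branch requires b + 4*pos < 3*t + 9 and ((t != 3 -> (3*t = 13 and arr[2] < arr[2*t + 1] + 2)) or (arr[1] >= -9 -> 2*t = 3*arr[arr[v + 3] + 2*lim - 1] + 3) or (not (2*arr[1] > 1))); else branch requires (lim <= -7 -> ((lim <= -7 -> ((not (lim <= -7)) and ((9*t != -5 -> (27*t = -11 and arr[2] < arr[18*t + 17] + 2)) or (arr[1] >= -9 -> 18*t = 3*arr[b + 1] - 13) or (not (2*arr[1] > 1))))) and ((not (lim <= -7)) -> ((3*t != 1 -> (9*t = 7 and arr[2] < arr[6*t + 5] + 2)) or (arr[1] >= -9 -> 6*t = 3*arr[b + 1] - 1) or (not (2*arr[1] > 1)))))) and ((not (lim <= -7)) -> ((t != 3 -> (3*t = 13 and arr[2] < arr[2*t + 1] + 2)) or (arr[1] >= -9 -> 2*t = 3*arr[b + 1] + 3) or (not (2*arr[1] > 1)))).
Before the if: (2*v < 13 -> (b + 4*pos < 3*t + 9 and ((t != 3 -> (3*t = 13 and arr[2] < arr[2*t + 1] + 2)) or (arr[1] >= -9 -> 2*t = 3*arr[arr[v + 3] + 2*lim - 1] + 3) or (not (2*arr[1] > 1))))) and ((not (2*v < 13)) -> ((lim <= -7 -> ((lim <= -7 -> ((not (lim <= -7)) and ((9*t != -5 -> (27*t = -11 and arr[2] < arr[18*t + 17] + 2)) or (arr[1] >= -9 -> 18*t = 3*arr[b + 1] - 13) or (not (2*arr[1] > 1))))) and ((not (lim <= -7)) -> ((3*t != 1 -> (9*t = 7 and arr[2] < arr[6*t + 5] + 2)) or (arr[1] >= -9 -> 6*t = 3*arr[b + 1] - 1) or (not (2*arr[1] > 1)))))) and ((not (lim <= -7)) -> ((t != 3 -> (3*t = 13 and arr[2] < arr[2*t + 1] + 2)) or (arr[1] >= -9 -> 2*t = 3*arr[b + 1] + 3) or (not (2*arr[1] > 1))))))
Answer: WP = (2*v < 13 -> (b + 4*pos < 3*t + 9 and ((t != 3 -> (3*t = 13 and arr[2] < arr[2*t + 1] + 2)) or (arr[1] >= -9 -> 2*t = 3*arr[arr[v + 3] + 2*lim - 1] + 3) or (not (2*arr[1] > 1))))) and ((not (2*v < 13)) -> ((lim <= -7 -> ((lim <= -7 -> ((not (lim <= -7)) and ((9*t != -5 -> (27*t = -11 and arr[2] < arr[18*t + 17] + 2)) or (arr[1] >= -9 -> 18*t = 3*arr[b + 1] - 13) or (not (2*arr[1] > 1))))) and ((not (lim <= -7)) -> ((3*t != 1 -> (9*t = 7 and arr[2] < arr[6*t + 5] + 2)) or (arr[1] >= -9 -> 6*t = 3*arr[b + 1] - 1) or (not (2*arr[1] > 1)))))) and ((not (lim <= -7)) -> ((t != 3 -> (3*t = 13 and arr[2] < arr[2*t + 1] + 2)) or (arr[1] >= -9 -> 2*t = 3*arr[b + 1] + 3) or (not (2*arr[1] > 1))))))


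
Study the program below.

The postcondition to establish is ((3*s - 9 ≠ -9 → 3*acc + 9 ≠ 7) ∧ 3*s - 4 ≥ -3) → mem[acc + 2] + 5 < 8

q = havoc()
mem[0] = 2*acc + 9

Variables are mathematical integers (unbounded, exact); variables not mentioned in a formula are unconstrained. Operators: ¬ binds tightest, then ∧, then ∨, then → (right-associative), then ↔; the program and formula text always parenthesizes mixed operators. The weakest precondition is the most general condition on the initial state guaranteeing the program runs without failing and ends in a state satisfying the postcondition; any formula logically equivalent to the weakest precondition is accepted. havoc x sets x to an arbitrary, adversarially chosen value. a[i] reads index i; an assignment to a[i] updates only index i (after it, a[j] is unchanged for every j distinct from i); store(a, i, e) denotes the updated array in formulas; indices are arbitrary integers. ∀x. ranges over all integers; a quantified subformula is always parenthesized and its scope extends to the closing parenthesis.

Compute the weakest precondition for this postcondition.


Working backward. After the program, the postcondition ((3*s - 9 ≠ -9 → 3*acc + 9 ≠ 7) ∧ 3*s - 4 ≥ -3) → mem[acc + 2] + 5 < 8 must hold; in canonical form it is ((3*s ≠ 0 → 3*acc ≠ -2) ∧ 3*s ≥ 1) → mem[acc + 2] < 3.
Before mem[0] := 2*acc + 9: ((3*s ≠ 0 → 3*acc ≠ -2) ∧ 3*s ≥ 1) → store(mem, 0, 2*acc + 9)[acc + 2] < 3
Before havoc q: ((3*s ≠ 0 → 3*acc ≠ -2) ∧ 3*s ≥ 1) → store(mem, 0, 2*acc + 9)[acc + 2] < 3
Answer: WP = ((3*s ≠ 0 → 3*acc ≠ -2) ∧ 3*s ≥ 1) → store(mem, 0, 2*acc + 9)[acc + 2] < 3


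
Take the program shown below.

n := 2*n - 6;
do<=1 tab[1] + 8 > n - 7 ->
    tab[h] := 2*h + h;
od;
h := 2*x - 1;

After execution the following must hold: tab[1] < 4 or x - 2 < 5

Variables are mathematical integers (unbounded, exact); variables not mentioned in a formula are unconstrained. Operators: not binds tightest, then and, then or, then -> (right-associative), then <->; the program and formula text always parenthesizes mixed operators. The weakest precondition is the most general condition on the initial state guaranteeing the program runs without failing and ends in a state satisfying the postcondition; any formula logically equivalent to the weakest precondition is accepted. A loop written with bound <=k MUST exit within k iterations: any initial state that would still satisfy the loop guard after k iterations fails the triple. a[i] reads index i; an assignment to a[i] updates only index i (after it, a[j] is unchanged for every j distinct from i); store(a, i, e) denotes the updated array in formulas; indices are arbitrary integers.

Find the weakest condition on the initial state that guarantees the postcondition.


Working backward. After the program, the postcondition tab[1] < 4 or x - 2 < 5 must hold; in canonical form it is tab[1] < 4 or x < 7.
Before h := 2*x - 1: tab[1] < 4 or x < 7
Before the loop (bound <=1), unroll the exhaustion recursion (WP_0 = exit-now case; WP_j = one more guarded iteration, up to j = 1):
  WP_0: (not (tab[1] > n - 15)) and (tab[1] < 4 or x < 7)
  WP_1: (tab[1] > n - 15 -> ((not (store(tab, h, 3*h)[1] > n - 15)) and (store(tab, h, 3*h)[1] < 4 or x < 7))) and ((not (tab[1] > n - 15)) -> (tab[1] < 4 or x < 7))
So before the loop: (tab[1] > n - 15 -> ((not (store(tab, h, 3*h)[1] > n - 15)) and (store(tab, h, 3*h)[1] < 4 or x < 7))) and ((not (tab[1] > n - 15)) -> (tab[1] < 4 or x < 7))
Before n := 2*n - 6: (tab[1] > 2*n - 21 -> ((not (store(tab, h, 3*h)[1] > 2*n - 21)) and (store(tab, h, 3*h)[1] < 4 or x < 7))) and ((not (tab[1] > 2*n - 21)) -> (tab[1] < 4 or x < 7))
Answer: WP = (tab[1] > 2*n - 21 -> ((not (store(tab, h, 3*h)[1] > 2*n - 21)) and (store(tab, h, 3*h)[1] < 4 or x < 7))) and ((not (tab[1] > 2*n - 21)) -> (tab[1] < 4 or x < 7))


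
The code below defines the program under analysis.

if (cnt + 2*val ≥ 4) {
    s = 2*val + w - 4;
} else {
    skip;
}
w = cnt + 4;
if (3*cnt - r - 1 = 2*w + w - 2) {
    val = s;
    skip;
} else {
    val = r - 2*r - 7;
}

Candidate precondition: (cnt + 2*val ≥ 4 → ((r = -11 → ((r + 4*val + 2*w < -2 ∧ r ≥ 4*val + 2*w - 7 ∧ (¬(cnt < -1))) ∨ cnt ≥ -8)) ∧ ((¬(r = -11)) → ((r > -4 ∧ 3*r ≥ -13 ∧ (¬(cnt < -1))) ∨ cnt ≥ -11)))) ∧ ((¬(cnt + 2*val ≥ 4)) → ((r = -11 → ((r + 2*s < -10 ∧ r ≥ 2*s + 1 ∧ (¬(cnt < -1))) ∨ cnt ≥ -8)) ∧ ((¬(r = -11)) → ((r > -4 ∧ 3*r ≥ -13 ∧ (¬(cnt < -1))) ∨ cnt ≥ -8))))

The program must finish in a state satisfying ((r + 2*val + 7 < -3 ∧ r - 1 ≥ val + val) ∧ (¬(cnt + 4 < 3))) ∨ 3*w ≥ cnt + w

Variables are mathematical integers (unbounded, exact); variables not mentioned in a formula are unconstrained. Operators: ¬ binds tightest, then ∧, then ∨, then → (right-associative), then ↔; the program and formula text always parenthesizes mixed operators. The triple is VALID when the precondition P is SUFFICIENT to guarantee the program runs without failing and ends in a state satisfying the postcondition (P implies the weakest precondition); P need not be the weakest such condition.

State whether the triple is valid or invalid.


Working backward. After the program, the postcondition ((r + 2*val + 7 < -3 ∧ r - 1 ≥ val + val) ∧ (¬(cnt + 4 < 3))) ∨ 3*w ≥ cnt + w must hold; in canonical form it is (r + 2*val < -10 ∧ r ≥ 2*val + 1 ∧ (¬(cnt < -1))) ∨ 2*w ≥ cnt.
Then branch requires (r + 2*s < -10 ∧ r ≥ 2*s + 1 ∧ (¬(cnt < -1))) ∨ 2*w ≥ cnt; else branch requires (r > -4 ∧ 3*r ≥ -13 ∧ (¬(cnt < -1))) ∨ 2*w ≥ cnt.
Before the if: (3*cnt = r + 3*w - 1 → ((r + 2*s < -10 ∧ r ≥ 2*s + 1 ∧ (¬(cnt < -1))) ∨ 2*w ≥ cnt)) ∧ ((¬(3*cnt = r + 3*w - 1)) → ((r > -4 ∧ 3*r ≥ -13 ∧ (¬(cnt < -1))) ∨ 2*w ≥ cnt))
Before w := cnt + 4: (r = -11 → ((r + 2*s < -10 ∧ r ≥ 2*s + 1 ∧ (¬(cnt < -1))) ∨ cnt ≥ -8)) ∧ ((¬(r = -11)) → ((r > -4 ∧ 3*r ≥ -13 ∧ (¬(cnt < -1))) ∨ cnt ≥ -8))
Then branch requires (r = -11 → ((r + 4*val + 2*w < -2 ∧ r ≥ 4*val + 2*w - 7 ∧ (¬(cnt < -1))) ∨ cnt ≥ -8)) ∧ ((¬(r = -11)) → ((r > -4 ∧ 3*r ≥ -13 ∧ (¬(cnt < -1))) ∨ cnt ≥ -8)); else branch requires (r = -11 → ((r + 2*s < -10 ∧ r ≥ 2*s + 1 ∧ (¬(cnt < -1))) ∨ cnt ≥ -8)) ∧ ((¬(r = -11)) → ((r > -4 ∧ 3*r ≥ -13 ∧ (¬(cnt < -1))) ∨ cnt ≥ -8)).
Before the if: (cnt + 2*val ≥ 4 → ((r = -11 → ((r + 4*val + 2*w < -2 ∧ r ≥ 4*val + 2*w - 7 ∧ (¬(cnt < -1))) ∨ cnt ≥ -8)) ∧ ((¬(r = -11)) → ((r > -4 ∧ 3*r ≥ -13 ∧ (¬(cnt < -1))) ∨ cnt ≥ -8)))) ∧ ((¬(cnt + 2*val ≥ 4)) → ((r = -11 → ((r + 2*s < -10 ∧ r ≥ 2*s + 1 ∧ (¬(cnt < -1))) ∨ cnt ≥ -8)) ∧ ((¬(r = -11)) → ((r > -4 ∧ 3*r ≥ -13 ∧ (¬(cnt < -1))) ∨ cnt ≥ -8))))
The weakest precondition is (cnt + 2*val ≥ 4 → ((r = -11 → ((r + 4*val + 2*w < -2 ∧ r ≥ 4*val + 2*w - 7 ∧ (¬(cnt < -1))) ∨ cnt ≥ -8)) ∧ ((¬(r = -11)) → ((r > -4 ∧ 3*r ≥ -13 ∧ (¬(cnt < -1))) ∨ cnt ≥ -8)))) ∧ ((¬(cnt + 2*val ≥ 4)) → ((r = -11 → ((r + 2*s < -10 ∧ r ≥ 2*s + 1 ∧ (¬(cnt < -1))) ∨ cnt ≥ -8)) ∧ ((¬(r = -11)) → ((r > -4 ∧ 3*r ≥ -13 ∧ (¬(cnt < -1))) ∨ cnt ≥ -8)))).
Check whether (cnt + 2*val ≥ 4 → ((r = -11 → ((r + 4*val + 2*w < -2 ∧ r ≥ 4*val + 2*w - 7 ∧ (¬(cnt < -1))) ∨ cnt ≥ -8)) ∧ ((¬(r = -11)) → ((r > -4 ∧ 3*r ≥ -13 ∧ (¬(cnt < -1))) ∨ cnt ≥ -11)))) ∧ ((¬(cnt + 2*val ≥ 4)) → ((r = -11 → ((r + 2*s < -10 ∧ r ≥ 2*s + 1 ∧ (¬(cnt < -1))) ∨ cnt ≥ -8)) ∧ ((¬(r = -11)) → ((r > -4 ∧ 3*r ≥ -13 ∧ (¬(cnt < -1))) ∨ cnt ≥ -8)))) implies it.
Countermodel: at the initial state cnt = -10, r = -12, s = 0, val = 7, w = 0, the precondition holds but the weakest precondition fails.
Answer: invalid
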